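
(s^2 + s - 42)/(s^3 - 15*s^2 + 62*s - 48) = (s + 7)/(s^2 - 9*s + 8)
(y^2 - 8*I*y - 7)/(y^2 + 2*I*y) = (y^2 - 8*I*y - 7)/(y*(y + 2*I))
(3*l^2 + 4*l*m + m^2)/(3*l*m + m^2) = (l + m)/m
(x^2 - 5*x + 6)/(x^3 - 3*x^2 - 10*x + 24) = (x - 3)/(x^2 - x - 12)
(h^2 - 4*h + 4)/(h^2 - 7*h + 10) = (h - 2)/(h - 5)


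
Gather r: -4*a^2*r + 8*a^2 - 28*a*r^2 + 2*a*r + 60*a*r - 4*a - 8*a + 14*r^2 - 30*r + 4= 8*a^2 - 12*a + r^2*(14 - 28*a) + r*(-4*a^2 + 62*a - 30) + 4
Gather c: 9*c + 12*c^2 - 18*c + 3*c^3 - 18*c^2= 3*c^3 - 6*c^2 - 9*c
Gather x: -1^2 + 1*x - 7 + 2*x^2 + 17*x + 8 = 2*x^2 + 18*x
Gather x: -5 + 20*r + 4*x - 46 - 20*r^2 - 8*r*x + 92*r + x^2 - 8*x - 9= -20*r^2 + 112*r + x^2 + x*(-8*r - 4) - 60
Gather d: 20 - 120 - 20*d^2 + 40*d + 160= -20*d^2 + 40*d + 60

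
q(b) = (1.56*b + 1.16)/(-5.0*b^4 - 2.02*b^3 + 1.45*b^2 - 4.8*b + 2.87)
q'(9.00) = 0.00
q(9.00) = -0.00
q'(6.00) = 0.00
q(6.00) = -0.00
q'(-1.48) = 2.29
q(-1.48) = 0.27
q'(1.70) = 0.13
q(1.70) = -0.07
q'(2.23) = 0.04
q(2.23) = -0.03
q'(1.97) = 0.07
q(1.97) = -0.05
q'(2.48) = 0.03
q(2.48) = -0.02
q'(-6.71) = 0.00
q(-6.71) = 0.00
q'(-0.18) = 0.74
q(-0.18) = 0.23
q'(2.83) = 0.02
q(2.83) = -0.02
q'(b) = (1.56*b + 1.16)*(20.0*b^3 + 6.06*b^2 - 2.9*b + 4.8)/(-5.0*b^4 - 2.02*b^3 + 1.45*b^2 - 4.8*b + 2.87)^2 + 1.56/(-5.0*b^4 - 2.02*b^3 + 1.45*b^2 - 4.8*b + 2.87)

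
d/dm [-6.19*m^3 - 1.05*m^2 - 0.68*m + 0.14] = -18.57*m^2 - 2.1*m - 0.68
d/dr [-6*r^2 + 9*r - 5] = 9 - 12*r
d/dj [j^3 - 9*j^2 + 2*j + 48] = 3*j^2 - 18*j + 2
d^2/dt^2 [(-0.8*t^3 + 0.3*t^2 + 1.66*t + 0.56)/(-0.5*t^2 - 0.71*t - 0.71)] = (4.44089209850063e-16*t^4 - 0.378439999999999*t^3 + 2.21868*t^2 + 4.76268*t + 1.20416)/(0.125*t^6 + 0.5325*t^5 + 1.28865*t^4 + 1.870211*t^3 + 1.829883*t^2 + 1.073733*t + 0.357911)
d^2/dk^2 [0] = 0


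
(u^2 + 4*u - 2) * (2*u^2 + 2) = 2*u^4 + 8*u^3 - 2*u^2 + 8*u - 4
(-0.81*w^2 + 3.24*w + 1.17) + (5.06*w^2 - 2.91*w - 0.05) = 4.25*w^2 + 0.33*w + 1.12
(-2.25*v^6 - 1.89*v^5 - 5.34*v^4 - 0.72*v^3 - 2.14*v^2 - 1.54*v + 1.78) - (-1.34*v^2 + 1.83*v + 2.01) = -2.25*v^6 - 1.89*v^5 - 5.34*v^4 - 0.72*v^3 - 0.8*v^2 - 3.37*v - 0.23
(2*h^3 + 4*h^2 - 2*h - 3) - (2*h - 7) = 2*h^3 + 4*h^2 - 4*h + 4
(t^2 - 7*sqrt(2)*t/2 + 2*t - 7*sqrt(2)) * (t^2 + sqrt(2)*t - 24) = t^4 - 5*sqrt(2)*t^3/2 + 2*t^3 - 31*t^2 - 5*sqrt(2)*t^2 - 62*t + 84*sqrt(2)*t + 168*sqrt(2)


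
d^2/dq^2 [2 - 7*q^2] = -14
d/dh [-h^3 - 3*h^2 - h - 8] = -3*h^2 - 6*h - 1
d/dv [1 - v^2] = -2*v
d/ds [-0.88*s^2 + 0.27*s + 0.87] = 0.27 - 1.76*s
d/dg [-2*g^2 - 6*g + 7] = -4*g - 6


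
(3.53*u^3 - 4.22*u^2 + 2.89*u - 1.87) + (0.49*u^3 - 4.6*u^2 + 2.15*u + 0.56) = 4.02*u^3 - 8.82*u^2 + 5.04*u - 1.31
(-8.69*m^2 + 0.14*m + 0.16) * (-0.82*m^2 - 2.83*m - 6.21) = 7.1258*m^4 + 24.4779*m^3 + 53.4375*m^2 - 1.3222*m - 0.9936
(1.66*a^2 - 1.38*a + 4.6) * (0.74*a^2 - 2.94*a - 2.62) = 1.2284*a^4 - 5.9016*a^3 + 3.112*a^2 - 9.9084*a - 12.052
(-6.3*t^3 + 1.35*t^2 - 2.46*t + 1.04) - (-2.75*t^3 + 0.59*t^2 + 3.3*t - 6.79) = -3.55*t^3 + 0.76*t^2 - 5.76*t + 7.83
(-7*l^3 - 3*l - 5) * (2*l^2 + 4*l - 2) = -14*l^5 - 28*l^4 + 8*l^3 - 22*l^2 - 14*l + 10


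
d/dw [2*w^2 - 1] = 4*w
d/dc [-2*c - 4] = -2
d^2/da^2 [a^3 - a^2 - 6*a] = 6*a - 2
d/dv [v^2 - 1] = 2*v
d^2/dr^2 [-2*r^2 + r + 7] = -4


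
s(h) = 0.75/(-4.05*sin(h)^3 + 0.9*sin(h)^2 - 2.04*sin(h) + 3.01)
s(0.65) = 0.62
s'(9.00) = -0.55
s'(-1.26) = 0.04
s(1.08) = -0.86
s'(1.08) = 4.65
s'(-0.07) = 0.17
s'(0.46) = 0.66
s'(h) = 0.75*(12.15*sin(h)^2*cos(h) - 1.8*sin(h)*cos(h) + 2.04*cos(h))/(-4.05*sin(h)^3 + 0.9*sin(h)^2 - 2.04*sin(h) + 3.01)^2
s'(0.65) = 2.21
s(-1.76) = 0.08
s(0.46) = 0.39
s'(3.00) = -0.20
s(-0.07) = 0.24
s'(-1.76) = -0.02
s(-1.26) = 0.08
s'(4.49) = -0.03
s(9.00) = 0.37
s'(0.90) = 12140.25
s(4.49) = 0.08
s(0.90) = 42.56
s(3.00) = 0.27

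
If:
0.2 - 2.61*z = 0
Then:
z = 0.08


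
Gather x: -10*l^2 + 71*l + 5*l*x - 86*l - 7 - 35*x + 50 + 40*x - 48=-10*l^2 - 15*l + x*(5*l + 5) - 5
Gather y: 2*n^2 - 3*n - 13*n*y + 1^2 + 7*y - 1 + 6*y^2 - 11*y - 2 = 2*n^2 - 3*n + 6*y^2 + y*(-13*n - 4) - 2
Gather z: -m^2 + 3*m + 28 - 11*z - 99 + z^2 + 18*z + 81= -m^2 + 3*m + z^2 + 7*z + 10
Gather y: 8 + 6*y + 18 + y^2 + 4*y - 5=y^2 + 10*y + 21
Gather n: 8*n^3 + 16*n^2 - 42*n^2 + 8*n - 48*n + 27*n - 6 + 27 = 8*n^3 - 26*n^2 - 13*n + 21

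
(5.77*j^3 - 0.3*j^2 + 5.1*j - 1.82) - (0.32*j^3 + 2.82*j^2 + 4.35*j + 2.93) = 5.45*j^3 - 3.12*j^2 + 0.75*j - 4.75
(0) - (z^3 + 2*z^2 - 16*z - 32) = -z^3 - 2*z^2 + 16*z + 32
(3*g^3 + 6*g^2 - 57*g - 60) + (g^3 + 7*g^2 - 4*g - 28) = 4*g^3 + 13*g^2 - 61*g - 88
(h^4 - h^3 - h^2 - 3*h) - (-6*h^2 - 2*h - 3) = h^4 - h^3 + 5*h^2 - h + 3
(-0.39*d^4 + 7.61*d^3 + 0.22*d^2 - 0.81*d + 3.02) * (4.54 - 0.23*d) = 0.0897*d^5 - 3.5209*d^4 + 34.4988*d^3 + 1.1851*d^2 - 4.372*d + 13.7108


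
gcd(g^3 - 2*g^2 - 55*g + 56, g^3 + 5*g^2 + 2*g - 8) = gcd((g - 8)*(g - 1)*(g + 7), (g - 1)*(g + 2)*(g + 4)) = g - 1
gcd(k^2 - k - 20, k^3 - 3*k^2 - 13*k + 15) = k - 5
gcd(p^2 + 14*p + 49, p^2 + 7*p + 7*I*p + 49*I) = p + 7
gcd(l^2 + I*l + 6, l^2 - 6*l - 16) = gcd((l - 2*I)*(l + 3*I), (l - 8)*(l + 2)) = 1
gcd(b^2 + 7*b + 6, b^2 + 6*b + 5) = b + 1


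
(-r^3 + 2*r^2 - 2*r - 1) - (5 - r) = -r^3 + 2*r^2 - r - 6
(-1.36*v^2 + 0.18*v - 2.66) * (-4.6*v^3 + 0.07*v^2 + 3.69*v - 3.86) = 6.256*v^5 - 0.9232*v^4 + 7.2302*v^3 + 5.7276*v^2 - 10.5102*v + 10.2676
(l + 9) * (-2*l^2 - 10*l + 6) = -2*l^3 - 28*l^2 - 84*l + 54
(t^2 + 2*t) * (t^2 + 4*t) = t^4 + 6*t^3 + 8*t^2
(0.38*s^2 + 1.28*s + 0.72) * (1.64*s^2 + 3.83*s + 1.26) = 0.6232*s^4 + 3.5546*s^3 + 6.562*s^2 + 4.3704*s + 0.9072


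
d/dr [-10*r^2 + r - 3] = 1 - 20*r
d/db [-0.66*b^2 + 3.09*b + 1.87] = 3.09 - 1.32*b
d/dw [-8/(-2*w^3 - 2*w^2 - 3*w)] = 8*(-6*w^2 - 4*w - 3)/(w^2*(2*w^2 + 2*w + 3)^2)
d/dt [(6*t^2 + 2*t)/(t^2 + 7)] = 2*(-t^2 + 42*t + 7)/(t^4 + 14*t^2 + 49)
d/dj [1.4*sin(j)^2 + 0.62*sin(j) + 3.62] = (2.8*sin(j) + 0.62)*cos(j)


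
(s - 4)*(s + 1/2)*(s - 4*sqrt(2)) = s^3 - 4*sqrt(2)*s^2 - 7*s^2/2 - 2*s + 14*sqrt(2)*s + 8*sqrt(2)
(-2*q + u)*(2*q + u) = -4*q^2 + u^2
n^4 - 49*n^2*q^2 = n^2*(n - 7*q)*(n + 7*q)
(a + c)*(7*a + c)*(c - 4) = 7*a^2*c - 28*a^2 + 8*a*c^2 - 32*a*c + c^3 - 4*c^2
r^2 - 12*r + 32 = (r - 8)*(r - 4)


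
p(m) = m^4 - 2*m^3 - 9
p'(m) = 4*m^3 - 6*m^2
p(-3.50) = 226.81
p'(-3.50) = -245.00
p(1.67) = -10.54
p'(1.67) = 1.90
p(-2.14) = 31.57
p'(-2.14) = -66.68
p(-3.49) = 224.37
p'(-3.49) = -243.11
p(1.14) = -10.27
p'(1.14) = -1.87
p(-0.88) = -7.04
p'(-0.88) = -7.37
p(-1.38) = -0.12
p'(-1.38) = -21.94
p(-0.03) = -9.00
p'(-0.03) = -0.01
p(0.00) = -9.00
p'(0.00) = 0.00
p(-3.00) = 126.00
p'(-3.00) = -162.00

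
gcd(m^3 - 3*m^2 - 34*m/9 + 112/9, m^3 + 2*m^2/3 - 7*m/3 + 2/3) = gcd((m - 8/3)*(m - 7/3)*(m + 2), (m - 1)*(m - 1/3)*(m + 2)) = m + 2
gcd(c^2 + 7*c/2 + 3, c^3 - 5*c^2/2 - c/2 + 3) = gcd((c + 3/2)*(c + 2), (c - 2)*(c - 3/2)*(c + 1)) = 1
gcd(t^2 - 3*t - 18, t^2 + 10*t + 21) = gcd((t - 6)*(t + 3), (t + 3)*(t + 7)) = t + 3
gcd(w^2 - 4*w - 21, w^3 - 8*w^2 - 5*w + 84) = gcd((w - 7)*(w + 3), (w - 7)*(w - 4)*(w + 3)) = w^2 - 4*w - 21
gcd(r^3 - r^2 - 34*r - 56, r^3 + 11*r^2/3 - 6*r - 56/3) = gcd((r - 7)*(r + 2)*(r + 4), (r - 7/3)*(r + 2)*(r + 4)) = r^2 + 6*r + 8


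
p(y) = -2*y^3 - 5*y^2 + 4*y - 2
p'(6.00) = -272.00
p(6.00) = -590.00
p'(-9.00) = -392.00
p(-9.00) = 1015.00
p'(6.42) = -307.50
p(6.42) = -711.62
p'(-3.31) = -28.64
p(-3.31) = 2.51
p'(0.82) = -8.23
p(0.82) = -3.18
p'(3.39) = -98.85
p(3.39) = -123.82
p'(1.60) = -27.36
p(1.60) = -16.59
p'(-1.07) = 7.83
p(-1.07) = -9.55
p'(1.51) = -24.78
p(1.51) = -14.25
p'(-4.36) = -66.46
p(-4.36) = 51.28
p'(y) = -6*y^2 - 10*y + 4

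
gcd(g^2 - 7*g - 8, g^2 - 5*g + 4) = 1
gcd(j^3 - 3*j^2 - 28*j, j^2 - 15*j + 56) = j - 7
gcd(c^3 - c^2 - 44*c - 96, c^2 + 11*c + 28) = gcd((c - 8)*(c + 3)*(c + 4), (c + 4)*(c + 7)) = c + 4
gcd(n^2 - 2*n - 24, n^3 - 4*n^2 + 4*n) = 1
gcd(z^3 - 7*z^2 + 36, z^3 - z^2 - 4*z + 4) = z + 2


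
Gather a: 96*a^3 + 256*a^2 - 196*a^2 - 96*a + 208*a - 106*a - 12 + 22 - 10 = 96*a^3 + 60*a^2 + 6*a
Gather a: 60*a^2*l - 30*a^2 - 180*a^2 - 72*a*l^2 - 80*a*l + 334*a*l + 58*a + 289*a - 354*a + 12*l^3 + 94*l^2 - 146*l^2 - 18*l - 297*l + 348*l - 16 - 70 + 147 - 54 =a^2*(60*l - 210) + a*(-72*l^2 + 254*l - 7) + 12*l^3 - 52*l^2 + 33*l + 7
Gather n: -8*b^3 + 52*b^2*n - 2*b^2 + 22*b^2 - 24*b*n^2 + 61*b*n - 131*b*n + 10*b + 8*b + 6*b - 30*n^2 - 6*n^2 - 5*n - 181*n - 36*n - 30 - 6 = -8*b^3 + 20*b^2 + 24*b + n^2*(-24*b - 36) + n*(52*b^2 - 70*b - 222) - 36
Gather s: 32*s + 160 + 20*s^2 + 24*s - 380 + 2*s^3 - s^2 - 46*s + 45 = 2*s^3 + 19*s^2 + 10*s - 175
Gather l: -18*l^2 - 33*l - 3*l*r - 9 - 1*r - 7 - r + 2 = -18*l^2 + l*(-3*r - 33) - 2*r - 14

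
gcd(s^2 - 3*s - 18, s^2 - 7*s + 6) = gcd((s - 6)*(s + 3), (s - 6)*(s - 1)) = s - 6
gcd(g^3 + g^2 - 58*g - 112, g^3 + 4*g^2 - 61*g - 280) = g^2 - g - 56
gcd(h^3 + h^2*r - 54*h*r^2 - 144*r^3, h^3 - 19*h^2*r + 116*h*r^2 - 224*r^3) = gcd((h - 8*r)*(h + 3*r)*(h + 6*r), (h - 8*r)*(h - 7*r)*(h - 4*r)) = -h + 8*r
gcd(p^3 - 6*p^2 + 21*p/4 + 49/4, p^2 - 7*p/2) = p - 7/2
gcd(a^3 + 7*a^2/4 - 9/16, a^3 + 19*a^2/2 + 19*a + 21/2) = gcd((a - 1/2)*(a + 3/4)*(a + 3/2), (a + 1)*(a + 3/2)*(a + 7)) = a + 3/2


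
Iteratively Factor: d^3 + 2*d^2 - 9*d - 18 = (d + 3)*(d^2 - d - 6) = (d + 2)*(d + 3)*(d - 3)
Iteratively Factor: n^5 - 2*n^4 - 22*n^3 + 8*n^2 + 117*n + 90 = (n + 3)*(n^4 - 5*n^3 - 7*n^2 + 29*n + 30) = (n + 2)*(n + 3)*(n^3 - 7*n^2 + 7*n + 15) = (n - 3)*(n + 2)*(n + 3)*(n^2 - 4*n - 5) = (n - 5)*(n - 3)*(n + 2)*(n + 3)*(n + 1)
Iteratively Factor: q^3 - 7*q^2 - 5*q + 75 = (q + 3)*(q^2 - 10*q + 25) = (q - 5)*(q + 3)*(q - 5)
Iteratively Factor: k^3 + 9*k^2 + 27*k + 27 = (k + 3)*(k^2 + 6*k + 9) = (k + 3)^2*(k + 3)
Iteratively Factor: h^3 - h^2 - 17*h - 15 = (h + 3)*(h^2 - 4*h - 5) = (h + 1)*(h + 3)*(h - 5)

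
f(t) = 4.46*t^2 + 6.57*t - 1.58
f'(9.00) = 86.85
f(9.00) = 418.81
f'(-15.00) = -127.23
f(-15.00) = 903.37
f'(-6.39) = -50.43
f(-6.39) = 138.55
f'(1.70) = 21.73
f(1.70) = 22.48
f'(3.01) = 33.42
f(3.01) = 58.60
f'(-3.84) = -27.68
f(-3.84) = 38.96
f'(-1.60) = -7.70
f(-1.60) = -0.67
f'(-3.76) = -26.97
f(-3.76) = 36.77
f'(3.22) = 35.29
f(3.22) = 65.82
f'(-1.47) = -6.54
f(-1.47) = -1.60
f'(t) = 8.92*t + 6.57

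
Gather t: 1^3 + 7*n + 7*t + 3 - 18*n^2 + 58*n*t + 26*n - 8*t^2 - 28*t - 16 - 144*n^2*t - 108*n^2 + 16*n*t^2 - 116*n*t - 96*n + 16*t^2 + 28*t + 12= -126*n^2 - 63*n + t^2*(16*n + 8) + t*(-144*n^2 - 58*n + 7)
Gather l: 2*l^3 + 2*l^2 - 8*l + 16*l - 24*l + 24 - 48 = 2*l^3 + 2*l^2 - 16*l - 24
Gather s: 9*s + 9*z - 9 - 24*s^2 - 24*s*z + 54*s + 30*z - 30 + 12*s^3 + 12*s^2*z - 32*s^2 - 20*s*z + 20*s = 12*s^3 + s^2*(12*z - 56) + s*(83 - 44*z) + 39*z - 39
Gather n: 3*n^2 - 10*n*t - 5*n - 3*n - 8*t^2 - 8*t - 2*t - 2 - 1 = 3*n^2 + n*(-10*t - 8) - 8*t^2 - 10*t - 3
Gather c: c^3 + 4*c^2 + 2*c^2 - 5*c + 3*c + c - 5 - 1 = c^3 + 6*c^2 - c - 6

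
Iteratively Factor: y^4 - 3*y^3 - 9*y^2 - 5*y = (y - 5)*(y^3 + 2*y^2 + y) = (y - 5)*(y + 1)*(y^2 + y) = (y - 5)*(y + 1)^2*(y)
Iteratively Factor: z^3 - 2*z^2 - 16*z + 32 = (z + 4)*(z^2 - 6*z + 8) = (z - 4)*(z + 4)*(z - 2)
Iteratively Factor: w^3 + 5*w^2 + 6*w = (w + 2)*(w^2 + 3*w) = (w + 2)*(w + 3)*(w)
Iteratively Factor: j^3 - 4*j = (j - 2)*(j^2 + 2*j) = (j - 2)*(j + 2)*(j)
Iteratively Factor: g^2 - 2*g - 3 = (g + 1)*(g - 3)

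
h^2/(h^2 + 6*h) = h/(h + 6)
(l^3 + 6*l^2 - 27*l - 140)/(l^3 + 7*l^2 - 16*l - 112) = (l - 5)/(l - 4)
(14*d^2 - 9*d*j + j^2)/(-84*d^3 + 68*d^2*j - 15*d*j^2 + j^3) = -1/(6*d - j)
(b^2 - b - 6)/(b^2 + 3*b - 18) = (b + 2)/(b + 6)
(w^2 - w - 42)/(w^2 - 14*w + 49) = (w + 6)/(w - 7)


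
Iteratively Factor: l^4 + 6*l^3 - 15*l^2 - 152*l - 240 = (l - 5)*(l^3 + 11*l^2 + 40*l + 48) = (l - 5)*(l + 4)*(l^2 + 7*l + 12) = (l - 5)*(l + 4)^2*(l + 3)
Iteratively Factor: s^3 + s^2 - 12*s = (s - 3)*(s^2 + 4*s) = (s - 3)*(s + 4)*(s)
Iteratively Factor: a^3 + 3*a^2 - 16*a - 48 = (a + 4)*(a^2 - a - 12) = (a - 4)*(a + 4)*(a + 3)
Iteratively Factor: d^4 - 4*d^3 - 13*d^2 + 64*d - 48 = (d - 4)*(d^3 - 13*d + 12) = (d - 4)*(d + 4)*(d^2 - 4*d + 3) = (d - 4)*(d - 3)*(d + 4)*(d - 1)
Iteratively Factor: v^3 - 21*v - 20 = (v + 4)*(v^2 - 4*v - 5) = (v + 1)*(v + 4)*(v - 5)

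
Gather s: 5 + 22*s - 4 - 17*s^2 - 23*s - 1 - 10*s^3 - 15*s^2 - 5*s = -10*s^3 - 32*s^2 - 6*s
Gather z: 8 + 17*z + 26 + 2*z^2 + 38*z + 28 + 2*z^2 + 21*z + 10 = 4*z^2 + 76*z + 72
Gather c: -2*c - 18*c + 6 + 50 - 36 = 20 - 20*c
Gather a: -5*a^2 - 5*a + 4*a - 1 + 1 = -5*a^2 - a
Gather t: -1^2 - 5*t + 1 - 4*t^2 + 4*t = -4*t^2 - t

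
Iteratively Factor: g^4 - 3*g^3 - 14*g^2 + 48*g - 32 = (g + 4)*(g^3 - 7*g^2 + 14*g - 8) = (g - 1)*(g + 4)*(g^2 - 6*g + 8) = (g - 2)*(g - 1)*(g + 4)*(g - 4)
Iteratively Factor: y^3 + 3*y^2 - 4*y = (y)*(y^2 + 3*y - 4) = y*(y + 4)*(y - 1)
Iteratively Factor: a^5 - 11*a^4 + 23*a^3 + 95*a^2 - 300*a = (a - 5)*(a^4 - 6*a^3 - 7*a^2 + 60*a) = (a - 5)^2*(a^3 - a^2 - 12*a) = (a - 5)^2*(a - 4)*(a^2 + 3*a) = (a - 5)^2*(a - 4)*(a + 3)*(a)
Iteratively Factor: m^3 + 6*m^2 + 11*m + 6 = (m + 1)*(m^2 + 5*m + 6) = (m + 1)*(m + 3)*(m + 2)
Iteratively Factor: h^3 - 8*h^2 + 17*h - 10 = (h - 2)*(h^2 - 6*h + 5) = (h - 2)*(h - 1)*(h - 5)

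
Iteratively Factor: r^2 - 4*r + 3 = (r - 1)*(r - 3)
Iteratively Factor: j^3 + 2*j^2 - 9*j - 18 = (j + 3)*(j^2 - j - 6) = (j - 3)*(j + 3)*(j + 2)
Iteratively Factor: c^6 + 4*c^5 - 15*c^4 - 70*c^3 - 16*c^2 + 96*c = (c + 2)*(c^5 + 2*c^4 - 19*c^3 - 32*c^2 + 48*c) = (c + 2)*(c + 3)*(c^4 - c^3 - 16*c^2 + 16*c) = (c + 2)*(c + 3)*(c + 4)*(c^3 - 5*c^2 + 4*c) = c*(c + 2)*(c + 3)*(c + 4)*(c^2 - 5*c + 4) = c*(c - 4)*(c + 2)*(c + 3)*(c + 4)*(c - 1)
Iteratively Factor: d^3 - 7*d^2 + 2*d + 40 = (d + 2)*(d^2 - 9*d + 20) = (d - 5)*(d + 2)*(d - 4)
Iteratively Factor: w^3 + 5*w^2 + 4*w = (w)*(w^2 + 5*w + 4) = w*(w + 4)*(w + 1)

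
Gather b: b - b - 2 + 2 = 0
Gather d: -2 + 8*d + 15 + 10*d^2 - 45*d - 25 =10*d^2 - 37*d - 12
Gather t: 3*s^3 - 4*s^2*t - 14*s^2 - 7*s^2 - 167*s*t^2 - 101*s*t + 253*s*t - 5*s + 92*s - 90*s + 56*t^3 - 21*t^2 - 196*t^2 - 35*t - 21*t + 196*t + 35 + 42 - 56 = 3*s^3 - 21*s^2 - 3*s + 56*t^3 + t^2*(-167*s - 217) + t*(-4*s^2 + 152*s + 140) + 21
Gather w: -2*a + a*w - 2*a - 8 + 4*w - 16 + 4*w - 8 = -4*a + w*(a + 8) - 32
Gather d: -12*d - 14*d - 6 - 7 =-26*d - 13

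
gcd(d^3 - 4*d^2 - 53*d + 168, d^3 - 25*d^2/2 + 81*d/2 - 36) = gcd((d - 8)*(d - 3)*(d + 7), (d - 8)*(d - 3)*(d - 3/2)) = d^2 - 11*d + 24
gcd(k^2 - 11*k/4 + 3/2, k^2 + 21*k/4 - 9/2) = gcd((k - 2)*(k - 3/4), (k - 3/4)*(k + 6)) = k - 3/4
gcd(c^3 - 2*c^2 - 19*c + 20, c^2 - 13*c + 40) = c - 5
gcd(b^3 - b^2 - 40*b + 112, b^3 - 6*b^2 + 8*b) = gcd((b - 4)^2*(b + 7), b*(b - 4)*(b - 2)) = b - 4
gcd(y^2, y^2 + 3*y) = y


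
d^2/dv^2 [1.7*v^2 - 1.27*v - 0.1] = 3.40000000000000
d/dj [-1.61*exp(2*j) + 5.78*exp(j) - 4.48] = (5.78 - 3.22*exp(j))*exp(j)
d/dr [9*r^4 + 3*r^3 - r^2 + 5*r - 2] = 36*r^3 + 9*r^2 - 2*r + 5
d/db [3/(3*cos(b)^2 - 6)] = 4*sin(2*b)/(3 - cos(2*b))^2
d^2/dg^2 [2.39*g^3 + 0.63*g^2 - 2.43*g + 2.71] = 14.34*g + 1.26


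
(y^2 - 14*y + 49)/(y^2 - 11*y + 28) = (y - 7)/(y - 4)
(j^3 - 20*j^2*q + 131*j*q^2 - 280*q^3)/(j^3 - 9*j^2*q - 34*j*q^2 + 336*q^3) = (j - 5*q)/(j + 6*q)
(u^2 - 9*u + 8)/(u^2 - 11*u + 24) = (u - 1)/(u - 3)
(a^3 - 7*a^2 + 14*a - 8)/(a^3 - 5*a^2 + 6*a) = (a^2 - 5*a + 4)/(a*(a - 3))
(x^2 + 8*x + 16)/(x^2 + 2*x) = (x^2 + 8*x + 16)/(x*(x + 2))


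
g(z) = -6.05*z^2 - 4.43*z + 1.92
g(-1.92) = -11.88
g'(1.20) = -18.95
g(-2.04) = -14.22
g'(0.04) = -4.91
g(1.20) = -12.11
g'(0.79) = -13.99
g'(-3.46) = 37.44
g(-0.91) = 0.94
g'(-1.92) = 18.80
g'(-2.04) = 20.25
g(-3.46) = -55.18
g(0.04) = 1.73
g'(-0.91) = 6.58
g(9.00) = -528.00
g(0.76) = -4.94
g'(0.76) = -13.63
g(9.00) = -528.00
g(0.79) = -5.36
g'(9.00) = -113.33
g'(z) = -12.1*z - 4.43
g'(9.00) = -113.33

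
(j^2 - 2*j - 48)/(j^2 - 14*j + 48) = (j + 6)/(j - 6)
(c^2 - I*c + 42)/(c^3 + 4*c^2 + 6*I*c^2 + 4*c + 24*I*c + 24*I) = (c - 7*I)/(c^2 + 4*c + 4)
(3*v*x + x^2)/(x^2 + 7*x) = (3*v + x)/(x + 7)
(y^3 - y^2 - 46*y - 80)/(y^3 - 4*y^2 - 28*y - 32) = (y + 5)/(y + 2)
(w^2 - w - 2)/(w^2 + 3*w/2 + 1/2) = 2*(w - 2)/(2*w + 1)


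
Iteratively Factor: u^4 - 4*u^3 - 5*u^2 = (u - 5)*(u^3 + u^2) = u*(u - 5)*(u^2 + u) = u*(u - 5)*(u + 1)*(u)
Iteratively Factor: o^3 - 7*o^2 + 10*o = (o)*(o^2 - 7*o + 10) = o*(o - 5)*(o - 2)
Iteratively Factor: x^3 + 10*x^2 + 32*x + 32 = (x + 2)*(x^2 + 8*x + 16) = (x + 2)*(x + 4)*(x + 4)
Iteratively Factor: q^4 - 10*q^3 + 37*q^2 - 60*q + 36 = (q - 3)*(q^3 - 7*q^2 + 16*q - 12) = (q - 3)*(q - 2)*(q^2 - 5*q + 6) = (q - 3)*(q - 2)^2*(q - 3)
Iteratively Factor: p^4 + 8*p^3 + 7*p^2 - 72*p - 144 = (p + 4)*(p^3 + 4*p^2 - 9*p - 36) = (p + 4)^2*(p^2 - 9) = (p + 3)*(p + 4)^2*(p - 3)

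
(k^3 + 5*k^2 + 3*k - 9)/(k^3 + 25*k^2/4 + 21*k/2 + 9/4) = 4*(k - 1)/(4*k + 1)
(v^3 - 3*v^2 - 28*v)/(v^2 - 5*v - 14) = v*(v + 4)/(v + 2)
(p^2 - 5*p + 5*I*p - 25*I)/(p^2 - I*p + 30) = (p - 5)/(p - 6*I)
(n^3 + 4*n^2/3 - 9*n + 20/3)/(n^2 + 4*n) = n - 8/3 + 5/(3*n)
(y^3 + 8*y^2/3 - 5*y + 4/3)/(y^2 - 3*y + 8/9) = 3*(y^2 + 3*y - 4)/(3*y - 8)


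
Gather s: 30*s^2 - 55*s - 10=30*s^2 - 55*s - 10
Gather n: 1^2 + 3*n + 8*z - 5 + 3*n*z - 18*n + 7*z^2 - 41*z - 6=n*(3*z - 15) + 7*z^2 - 33*z - 10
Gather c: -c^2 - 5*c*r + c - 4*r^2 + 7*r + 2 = -c^2 + c*(1 - 5*r) - 4*r^2 + 7*r + 2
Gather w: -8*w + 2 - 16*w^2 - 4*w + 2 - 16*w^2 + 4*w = -32*w^2 - 8*w + 4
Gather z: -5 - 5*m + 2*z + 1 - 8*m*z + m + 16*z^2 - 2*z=-8*m*z - 4*m + 16*z^2 - 4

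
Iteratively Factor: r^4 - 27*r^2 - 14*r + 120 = (r - 5)*(r^3 + 5*r^2 - 2*r - 24) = (r - 5)*(r - 2)*(r^2 + 7*r + 12) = (r - 5)*(r - 2)*(r + 4)*(r + 3)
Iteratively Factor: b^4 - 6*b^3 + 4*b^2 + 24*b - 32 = (b - 4)*(b^3 - 2*b^2 - 4*b + 8) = (b - 4)*(b - 2)*(b^2 - 4) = (b - 4)*(b - 2)*(b + 2)*(b - 2)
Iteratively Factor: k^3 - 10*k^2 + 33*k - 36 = (k - 3)*(k^2 - 7*k + 12) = (k - 3)^2*(k - 4)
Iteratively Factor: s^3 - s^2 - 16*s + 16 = (s + 4)*(s^2 - 5*s + 4) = (s - 4)*(s + 4)*(s - 1)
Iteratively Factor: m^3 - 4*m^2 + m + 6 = (m - 3)*(m^2 - m - 2) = (m - 3)*(m - 2)*(m + 1)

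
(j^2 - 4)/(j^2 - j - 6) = (j - 2)/(j - 3)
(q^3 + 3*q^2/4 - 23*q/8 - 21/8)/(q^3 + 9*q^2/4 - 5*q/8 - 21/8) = (4*q^2 - 3*q - 7)/(4*q^2 + 3*q - 7)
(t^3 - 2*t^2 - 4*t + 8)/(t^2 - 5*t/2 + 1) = 2*(t^2 - 4)/(2*t - 1)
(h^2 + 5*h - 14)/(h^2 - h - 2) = (h + 7)/(h + 1)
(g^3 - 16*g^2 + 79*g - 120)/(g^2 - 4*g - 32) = (g^2 - 8*g + 15)/(g + 4)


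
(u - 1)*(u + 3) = u^2 + 2*u - 3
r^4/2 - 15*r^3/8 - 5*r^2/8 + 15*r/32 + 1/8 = (r/2 + 1/4)*(r - 4)*(r - 1/2)*(r + 1/4)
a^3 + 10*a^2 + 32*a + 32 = (a + 2)*(a + 4)^2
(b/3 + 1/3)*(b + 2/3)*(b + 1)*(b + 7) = b^4/3 + 29*b^3/9 + 7*b^2 + 17*b/3 + 14/9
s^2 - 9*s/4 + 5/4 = (s - 5/4)*(s - 1)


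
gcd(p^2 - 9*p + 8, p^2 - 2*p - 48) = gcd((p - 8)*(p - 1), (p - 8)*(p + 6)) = p - 8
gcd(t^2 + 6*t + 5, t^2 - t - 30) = t + 5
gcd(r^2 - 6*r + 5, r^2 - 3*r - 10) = r - 5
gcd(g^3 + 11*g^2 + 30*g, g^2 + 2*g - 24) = g + 6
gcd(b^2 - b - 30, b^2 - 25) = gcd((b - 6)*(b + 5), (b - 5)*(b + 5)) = b + 5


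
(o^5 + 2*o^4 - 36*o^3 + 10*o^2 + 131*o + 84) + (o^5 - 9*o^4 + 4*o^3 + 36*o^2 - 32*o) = 2*o^5 - 7*o^4 - 32*o^3 + 46*o^2 + 99*o + 84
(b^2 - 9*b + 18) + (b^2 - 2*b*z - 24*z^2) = 2*b^2 - 2*b*z - 9*b - 24*z^2 + 18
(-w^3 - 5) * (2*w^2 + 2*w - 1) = -2*w^5 - 2*w^4 + w^3 - 10*w^2 - 10*w + 5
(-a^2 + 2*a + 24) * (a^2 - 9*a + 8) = -a^4 + 11*a^3 - 2*a^2 - 200*a + 192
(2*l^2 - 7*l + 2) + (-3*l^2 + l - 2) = -l^2 - 6*l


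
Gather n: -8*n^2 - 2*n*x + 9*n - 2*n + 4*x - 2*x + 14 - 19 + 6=-8*n^2 + n*(7 - 2*x) + 2*x + 1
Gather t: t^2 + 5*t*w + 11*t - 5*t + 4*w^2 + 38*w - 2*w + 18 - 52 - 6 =t^2 + t*(5*w + 6) + 4*w^2 + 36*w - 40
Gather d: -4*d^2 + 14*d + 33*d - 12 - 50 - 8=-4*d^2 + 47*d - 70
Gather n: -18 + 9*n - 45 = 9*n - 63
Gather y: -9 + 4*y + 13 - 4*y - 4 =0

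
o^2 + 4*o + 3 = (o + 1)*(o + 3)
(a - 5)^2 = a^2 - 10*a + 25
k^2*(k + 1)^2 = k^4 + 2*k^3 + k^2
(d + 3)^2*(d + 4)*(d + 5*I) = d^4 + 10*d^3 + 5*I*d^3 + 33*d^2 + 50*I*d^2 + 36*d + 165*I*d + 180*I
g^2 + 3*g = g*(g + 3)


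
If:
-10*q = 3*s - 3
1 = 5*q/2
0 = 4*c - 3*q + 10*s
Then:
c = 17/15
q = 2/5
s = -1/3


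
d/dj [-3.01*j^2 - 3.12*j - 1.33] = -6.02*j - 3.12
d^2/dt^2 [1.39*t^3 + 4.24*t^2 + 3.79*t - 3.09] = 8.34*t + 8.48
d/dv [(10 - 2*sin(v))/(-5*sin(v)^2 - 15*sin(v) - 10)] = 2*(10*sin(v) + cos(v)^2 + 16)*cos(v)/(5*(sin(v)^2 + 3*sin(v) + 2)^2)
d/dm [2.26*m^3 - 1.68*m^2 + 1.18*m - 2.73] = 6.78*m^2 - 3.36*m + 1.18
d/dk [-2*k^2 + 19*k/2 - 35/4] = 19/2 - 4*k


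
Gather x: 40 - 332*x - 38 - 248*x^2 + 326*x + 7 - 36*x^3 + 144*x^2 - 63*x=-36*x^3 - 104*x^2 - 69*x + 9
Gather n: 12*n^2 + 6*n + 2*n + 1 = 12*n^2 + 8*n + 1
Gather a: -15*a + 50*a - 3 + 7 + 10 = 35*a + 14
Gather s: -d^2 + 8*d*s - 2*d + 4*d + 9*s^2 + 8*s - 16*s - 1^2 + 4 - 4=-d^2 + 2*d + 9*s^2 + s*(8*d - 8) - 1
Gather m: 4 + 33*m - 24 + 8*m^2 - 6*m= 8*m^2 + 27*m - 20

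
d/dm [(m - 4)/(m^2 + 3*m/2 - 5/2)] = 2*(-2*m^2 + 16*m + 7)/(4*m^4 + 12*m^3 - 11*m^2 - 30*m + 25)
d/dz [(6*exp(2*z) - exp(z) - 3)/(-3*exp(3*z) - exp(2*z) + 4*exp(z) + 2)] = (18*exp(4*z) - 6*exp(3*z) - 4*exp(2*z) + 18*exp(z) + 10)*exp(z)/(9*exp(6*z) + 6*exp(5*z) - 23*exp(4*z) - 20*exp(3*z) + 12*exp(2*z) + 16*exp(z) + 4)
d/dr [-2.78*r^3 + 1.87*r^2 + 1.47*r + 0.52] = -8.34*r^2 + 3.74*r + 1.47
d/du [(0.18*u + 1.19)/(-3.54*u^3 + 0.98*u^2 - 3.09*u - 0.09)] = (1.2744*u^3 + 12.4614*u^2 - 2.3324*u + 3.6609)/(12.5316*u^6 - 6.9384*u^5 + 22.8376*u^4 - 5.4192*u^3 + 9.3717*u^2 + 0.5562*u + 0.0081)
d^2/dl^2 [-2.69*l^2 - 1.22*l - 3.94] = -5.38000000000000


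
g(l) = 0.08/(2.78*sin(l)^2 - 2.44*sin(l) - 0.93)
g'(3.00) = -0.09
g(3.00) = -0.07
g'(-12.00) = -0.02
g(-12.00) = -0.06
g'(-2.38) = -0.08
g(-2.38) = 0.04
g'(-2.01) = -0.02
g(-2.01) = 0.02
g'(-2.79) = -5.68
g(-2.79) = 0.33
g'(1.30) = -0.13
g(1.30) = -0.11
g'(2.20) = 0.08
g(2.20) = -0.07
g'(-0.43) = 1.06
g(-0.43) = 0.14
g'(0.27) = 0.04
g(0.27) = -0.06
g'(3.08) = -0.15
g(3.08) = -0.07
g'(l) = 0.08*(-5.56*sin(l)*cos(l) + 2.44*cos(l))/(2.78*sin(l)^2 - 2.44*sin(l) - 0.93)^2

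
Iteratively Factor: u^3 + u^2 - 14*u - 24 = (u + 2)*(u^2 - u - 12) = (u - 4)*(u + 2)*(u + 3)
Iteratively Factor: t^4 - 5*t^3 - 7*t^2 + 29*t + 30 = (t - 5)*(t^3 - 7*t - 6) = (t - 5)*(t + 2)*(t^2 - 2*t - 3) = (t - 5)*(t + 1)*(t + 2)*(t - 3)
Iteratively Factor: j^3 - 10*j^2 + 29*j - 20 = (j - 1)*(j^2 - 9*j + 20) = (j - 5)*(j - 1)*(j - 4)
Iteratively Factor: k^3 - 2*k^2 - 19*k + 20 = (k + 4)*(k^2 - 6*k + 5) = (k - 1)*(k + 4)*(k - 5)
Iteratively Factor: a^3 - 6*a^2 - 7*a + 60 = (a - 5)*(a^2 - a - 12) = (a - 5)*(a - 4)*(a + 3)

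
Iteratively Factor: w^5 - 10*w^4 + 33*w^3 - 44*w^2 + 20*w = (w - 5)*(w^4 - 5*w^3 + 8*w^2 - 4*w) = (w - 5)*(w - 2)*(w^3 - 3*w^2 + 2*w) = w*(w - 5)*(w - 2)*(w^2 - 3*w + 2) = w*(w - 5)*(w - 2)*(w - 1)*(w - 2)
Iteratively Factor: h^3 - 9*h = (h - 3)*(h^2 + 3*h) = h*(h - 3)*(h + 3)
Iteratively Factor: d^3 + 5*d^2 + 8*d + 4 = (d + 1)*(d^2 + 4*d + 4) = (d + 1)*(d + 2)*(d + 2)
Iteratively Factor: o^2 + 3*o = (o + 3)*(o)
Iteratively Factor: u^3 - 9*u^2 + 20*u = (u)*(u^2 - 9*u + 20) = u*(u - 4)*(u - 5)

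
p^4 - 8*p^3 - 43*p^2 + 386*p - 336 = (p - 8)*(p - 6)*(p - 1)*(p + 7)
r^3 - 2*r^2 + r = r*(r - 1)^2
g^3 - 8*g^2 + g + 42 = (g - 7)*(g - 3)*(g + 2)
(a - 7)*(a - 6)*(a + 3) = a^3 - 10*a^2 + 3*a + 126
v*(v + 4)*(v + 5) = v^3 + 9*v^2 + 20*v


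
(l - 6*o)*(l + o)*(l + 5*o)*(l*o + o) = l^4*o + l^3*o - 31*l^2*o^3 - 30*l*o^4 - 31*l*o^3 - 30*o^4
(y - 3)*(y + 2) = y^2 - y - 6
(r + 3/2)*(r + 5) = r^2 + 13*r/2 + 15/2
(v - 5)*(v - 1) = v^2 - 6*v + 5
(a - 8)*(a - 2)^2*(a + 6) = a^4 - 6*a^3 - 36*a^2 + 184*a - 192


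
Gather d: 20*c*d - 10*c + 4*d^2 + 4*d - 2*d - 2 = -10*c + 4*d^2 + d*(20*c + 2) - 2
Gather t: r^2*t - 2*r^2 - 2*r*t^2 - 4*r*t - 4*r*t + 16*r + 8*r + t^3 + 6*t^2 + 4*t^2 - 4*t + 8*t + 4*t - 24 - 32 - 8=-2*r^2 + 24*r + t^3 + t^2*(10 - 2*r) + t*(r^2 - 8*r + 8) - 64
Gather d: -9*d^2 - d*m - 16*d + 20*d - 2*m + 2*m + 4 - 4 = -9*d^2 + d*(4 - m)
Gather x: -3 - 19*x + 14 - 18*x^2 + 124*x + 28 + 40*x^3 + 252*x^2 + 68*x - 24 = 40*x^3 + 234*x^2 + 173*x + 15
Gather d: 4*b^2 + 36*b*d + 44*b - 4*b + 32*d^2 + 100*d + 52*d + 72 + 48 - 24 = 4*b^2 + 40*b + 32*d^2 + d*(36*b + 152) + 96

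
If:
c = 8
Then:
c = 8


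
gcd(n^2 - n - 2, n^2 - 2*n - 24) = 1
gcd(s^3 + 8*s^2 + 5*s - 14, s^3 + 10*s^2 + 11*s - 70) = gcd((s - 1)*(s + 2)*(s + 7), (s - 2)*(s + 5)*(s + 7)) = s + 7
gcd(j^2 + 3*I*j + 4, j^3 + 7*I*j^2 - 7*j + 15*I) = j - I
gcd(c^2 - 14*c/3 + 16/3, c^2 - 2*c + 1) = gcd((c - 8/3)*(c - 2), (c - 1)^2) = 1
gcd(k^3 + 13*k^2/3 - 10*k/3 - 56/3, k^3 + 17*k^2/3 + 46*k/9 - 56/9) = k^2 + 19*k/3 + 28/3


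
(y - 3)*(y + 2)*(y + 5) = y^3 + 4*y^2 - 11*y - 30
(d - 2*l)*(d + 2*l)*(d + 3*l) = d^3 + 3*d^2*l - 4*d*l^2 - 12*l^3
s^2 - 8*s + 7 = (s - 7)*(s - 1)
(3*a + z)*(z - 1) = 3*a*z - 3*a + z^2 - z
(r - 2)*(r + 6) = r^2 + 4*r - 12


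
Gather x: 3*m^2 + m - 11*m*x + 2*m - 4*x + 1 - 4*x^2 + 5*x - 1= 3*m^2 + 3*m - 4*x^2 + x*(1 - 11*m)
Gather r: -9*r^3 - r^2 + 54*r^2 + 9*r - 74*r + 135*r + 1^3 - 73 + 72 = -9*r^3 + 53*r^2 + 70*r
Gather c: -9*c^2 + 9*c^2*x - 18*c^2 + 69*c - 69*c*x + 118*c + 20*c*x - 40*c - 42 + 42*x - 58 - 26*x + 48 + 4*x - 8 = c^2*(9*x - 27) + c*(147 - 49*x) + 20*x - 60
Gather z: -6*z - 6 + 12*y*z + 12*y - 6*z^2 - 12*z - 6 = 12*y - 6*z^2 + z*(12*y - 18) - 12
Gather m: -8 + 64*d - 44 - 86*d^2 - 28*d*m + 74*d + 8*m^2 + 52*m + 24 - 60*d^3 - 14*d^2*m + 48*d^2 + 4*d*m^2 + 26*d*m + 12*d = -60*d^3 - 38*d^2 + 150*d + m^2*(4*d + 8) + m*(-14*d^2 - 2*d + 52) - 28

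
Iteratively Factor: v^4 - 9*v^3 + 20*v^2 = (v - 4)*(v^3 - 5*v^2) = v*(v - 4)*(v^2 - 5*v) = v^2*(v - 4)*(v - 5)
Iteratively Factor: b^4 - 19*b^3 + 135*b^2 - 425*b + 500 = (b - 5)*(b^3 - 14*b^2 + 65*b - 100) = (b - 5)^2*(b^2 - 9*b + 20) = (b - 5)^3*(b - 4)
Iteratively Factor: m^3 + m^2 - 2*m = (m)*(m^2 + m - 2) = m*(m - 1)*(m + 2)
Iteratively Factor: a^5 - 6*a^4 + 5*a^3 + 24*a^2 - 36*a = (a)*(a^4 - 6*a^3 + 5*a^2 + 24*a - 36) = a*(a + 2)*(a^3 - 8*a^2 + 21*a - 18) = a*(a - 3)*(a + 2)*(a^2 - 5*a + 6) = a*(a - 3)^2*(a + 2)*(a - 2)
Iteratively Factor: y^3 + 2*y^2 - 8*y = (y)*(y^2 + 2*y - 8) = y*(y - 2)*(y + 4)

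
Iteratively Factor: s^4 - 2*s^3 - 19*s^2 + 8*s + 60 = (s + 2)*(s^3 - 4*s^2 - 11*s + 30) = (s + 2)*(s + 3)*(s^2 - 7*s + 10) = (s - 2)*(s + 2)*(s + 3)*(s - 5)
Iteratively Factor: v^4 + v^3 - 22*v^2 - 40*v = (v + 2)*(v^3 - v^2 - 20*v) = v*(v + 2)*(v^2 - v - 20) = v*(v + 2)*(v + 4)*(v - 5)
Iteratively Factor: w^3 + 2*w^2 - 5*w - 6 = (w - 2)*(w^2 + 4*w + 3) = (w - 2)*(w + 3)*(w + 1)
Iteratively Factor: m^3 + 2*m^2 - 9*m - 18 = (m + 3)*(m^2 - m - 6) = (m + 2)*(m + 3)*(m - 3)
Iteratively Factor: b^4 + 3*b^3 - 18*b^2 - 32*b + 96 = (b + 4)*(b^3 - b^2 - 14*b + 24) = (b - 2)*(b + 4)*(b^2 + b - 12) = (b - 3)*(b - 2)*(b + 4)*(b + 4)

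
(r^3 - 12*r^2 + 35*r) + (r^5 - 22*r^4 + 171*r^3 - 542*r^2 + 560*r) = r^5 - 22*r^4 + 172*r^3 - 554*r^2 + 595*r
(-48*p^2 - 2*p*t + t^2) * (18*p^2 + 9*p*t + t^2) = -864*p^4 - 468*p^3*t - 48*p^2*t^2 + 7*p*t^3 + t^4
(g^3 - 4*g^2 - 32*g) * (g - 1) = g^4 - 5*g^3 - 28*g^2 + 32*g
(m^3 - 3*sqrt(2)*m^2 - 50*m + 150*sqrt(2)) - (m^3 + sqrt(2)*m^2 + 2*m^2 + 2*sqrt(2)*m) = -4*sqrt(2)*m^2 - 2*m^2 - 50*m - 2*sqrt(2)*m + 150*sqrt(2)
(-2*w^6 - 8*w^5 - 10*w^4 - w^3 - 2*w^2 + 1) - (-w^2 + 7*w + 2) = -2*w^6 - 8*w^5 - 10*w^4 - w^3 - w^2 - 7*w - 1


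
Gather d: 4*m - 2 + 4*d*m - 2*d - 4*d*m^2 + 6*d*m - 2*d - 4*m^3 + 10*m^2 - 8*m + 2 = d*(-4*m^2 + 10*m - 4) - 4*m^3 + 10*m^2 - 4*m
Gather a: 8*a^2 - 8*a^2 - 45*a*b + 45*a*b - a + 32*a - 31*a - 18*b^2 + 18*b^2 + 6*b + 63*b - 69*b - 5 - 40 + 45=0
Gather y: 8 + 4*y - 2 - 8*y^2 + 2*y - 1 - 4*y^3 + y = -4*y^3 - 8*y^2 + 7*y + 5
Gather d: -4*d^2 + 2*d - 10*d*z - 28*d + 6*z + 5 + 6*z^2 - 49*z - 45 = -4*d^2 + d*(-10*z - 26) + 6*z^2 - 43*z - 40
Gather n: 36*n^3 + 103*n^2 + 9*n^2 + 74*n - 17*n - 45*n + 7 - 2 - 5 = 36*n^3 + 112*n^2 + 12*n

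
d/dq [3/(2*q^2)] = -3/q^3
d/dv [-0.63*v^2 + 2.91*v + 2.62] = 2.91 - 1.26*v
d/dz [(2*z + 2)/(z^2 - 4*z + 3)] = 2*(z^2 - 4*z - 2*(z - 2)*(z + 1) + 3)/(z^2 - 4*z + 3)^2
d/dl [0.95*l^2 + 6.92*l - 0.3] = 1.9*l + 6.92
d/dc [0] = 0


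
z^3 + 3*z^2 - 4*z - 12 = (z - 2)*(z + 2)*(z + 3)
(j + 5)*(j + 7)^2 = j^3 + 19*j^2 + 119*j + 245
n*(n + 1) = n^2 + n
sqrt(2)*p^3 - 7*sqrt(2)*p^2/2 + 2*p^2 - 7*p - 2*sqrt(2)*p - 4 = (p - 4)*(p + sqrt(2))*(sqrt(2)*p + sqrt(2)/2)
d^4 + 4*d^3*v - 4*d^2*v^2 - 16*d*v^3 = d*(d - 2*v)*(d + 2*v)*(d + 4*v)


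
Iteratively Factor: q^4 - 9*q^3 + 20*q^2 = (q - 4)*(q^3 - 5*q^2) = q*(q - 4)*(q^2 - 5*q) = q*(q - 5)*(q - 4)*(q)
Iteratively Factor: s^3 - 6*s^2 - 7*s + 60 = (s - 4)*(s^2 - 2*s - 15) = (s - 5)*(s - 4)*(s + 3)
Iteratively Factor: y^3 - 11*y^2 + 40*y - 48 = (y - 3)*(y^2 - 8*y + 16) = (y - 4)*(y - 3)*(y - 4)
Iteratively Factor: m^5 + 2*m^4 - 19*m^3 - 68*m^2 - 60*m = (m + 3)*(m^4 - m^3 - 16*m^2 - 20*m) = (m - 5)*(m + 3)*(m^3 + 4*m^2 + 4*m) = (m - 5)*(m + 2)*(m + 3)*(m^2 + 2*m) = m*(m - 5)*(m + 2)*(m + 3)*(m + 2)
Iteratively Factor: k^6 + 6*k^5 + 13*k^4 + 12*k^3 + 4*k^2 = (k + 1)*(k^5 + 5*k^4 + 8*k^3 + 4*k^2) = (k + 1)^2*(k^4 + 4*k^3 + 4*k^2) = k*(k + 1)^2*(k^3 + 4*k^2 + 4*k) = k*(k + 1)^2*(k + 2)*(k^2 + 2*k) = k^2*(k + 1)^2*(k + 2)*(k + 2)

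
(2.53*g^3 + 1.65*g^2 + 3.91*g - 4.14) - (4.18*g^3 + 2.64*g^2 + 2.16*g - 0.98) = -1.65*g^3 - 0.99*g^2 + 1.75*g - 3.16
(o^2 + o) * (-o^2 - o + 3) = -o^4 - 2*o^3 + 2*o^2 + 3*o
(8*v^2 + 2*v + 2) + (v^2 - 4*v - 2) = 9*v^2 - 2*v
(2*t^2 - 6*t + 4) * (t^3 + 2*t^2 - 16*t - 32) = 2*t^5 - 2*t^4 - 40*t^3 + 40*t^2 + 128*t - 128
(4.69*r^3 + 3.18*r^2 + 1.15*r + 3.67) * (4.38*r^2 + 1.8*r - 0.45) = 20.5422*r^5 + 22.3704*r^4 + 8.6505*r^3 + 16.7136*r^2 + 6.0885*r - 1.6515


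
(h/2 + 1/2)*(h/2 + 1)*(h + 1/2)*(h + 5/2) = h^4/4 + 3*h^3/2 + 49*h^2/16 + 39*h/16 + 5/8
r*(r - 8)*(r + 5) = r^3 - 3*r^2 - 40*r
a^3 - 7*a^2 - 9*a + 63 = (a - 7)*(a - 3)*(a + 3)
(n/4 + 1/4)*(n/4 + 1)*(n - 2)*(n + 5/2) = n^4/16 + 11*n^3/32 + 3*n^2/32 - 23*n/16 - 5/4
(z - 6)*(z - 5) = z^2 - 11*z + 30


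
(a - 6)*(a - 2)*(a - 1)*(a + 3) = a^4 - 6*a^3 - 7*a^2 + 48*a - 36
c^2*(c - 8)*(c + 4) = c^4 - 4*c^3 - 32*c^2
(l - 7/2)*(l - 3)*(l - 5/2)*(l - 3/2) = l^4 - 21*l^3/2 + 161*l^2/4 - 531*l/8 + 315/8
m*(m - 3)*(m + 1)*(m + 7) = m^4 + 5*m^3 - 17*m^2 - 21*m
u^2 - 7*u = u*(u - 7)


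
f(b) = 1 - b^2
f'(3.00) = -6.00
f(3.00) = -8.00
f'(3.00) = -6.00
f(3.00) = -8.00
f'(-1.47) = 2.94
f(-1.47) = -1.16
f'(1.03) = -2.06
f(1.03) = -0.06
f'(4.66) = -9.32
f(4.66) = -20.72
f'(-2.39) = 4.78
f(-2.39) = -4.71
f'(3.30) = -6.60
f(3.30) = -9.89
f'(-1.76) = 3.52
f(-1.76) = -2.10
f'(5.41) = -10.82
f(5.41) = -28.27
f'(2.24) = -4.48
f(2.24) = -4.02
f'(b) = -2*b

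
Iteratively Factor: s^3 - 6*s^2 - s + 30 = (s + 2)*(s^2 - 8*s + 15) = (s - 5)*(s + 2)*(s - 3)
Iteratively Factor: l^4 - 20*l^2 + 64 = (l - 4)*(l^3 + 4*l^2 - 4*l - 16) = (l - 4)*(l + 2)*(l^2 + 2*l - 8) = (l - 4)*(l + 2)*(l + 4)*(l - 2)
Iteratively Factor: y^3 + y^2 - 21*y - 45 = (y - 5)*(y^2 + 6*y + 9) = (y - 5)*(y + 3)*(y + 3)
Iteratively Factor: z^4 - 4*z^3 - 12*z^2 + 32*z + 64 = (z + 2)*(z^3 - 6*z^2 + 32) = (z - 4)*(z + 2)*(z^2 - 2*z - 8) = (z - 4)^2*(z + 2)*(z + 2)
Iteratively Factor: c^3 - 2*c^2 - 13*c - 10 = (c + 1)*(c^2 - 3*c - 10) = (c - 5)*(c + 1)*(c + 2)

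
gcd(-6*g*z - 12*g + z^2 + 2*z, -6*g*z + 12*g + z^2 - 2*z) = -6*g + z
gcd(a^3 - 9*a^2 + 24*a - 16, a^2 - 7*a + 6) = a - 1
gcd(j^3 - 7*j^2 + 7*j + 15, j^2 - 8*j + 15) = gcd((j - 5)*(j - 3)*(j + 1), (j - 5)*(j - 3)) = j^2 - 8*j + 15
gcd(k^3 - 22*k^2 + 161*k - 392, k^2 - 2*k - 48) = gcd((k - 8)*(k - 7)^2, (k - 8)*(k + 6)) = k - 8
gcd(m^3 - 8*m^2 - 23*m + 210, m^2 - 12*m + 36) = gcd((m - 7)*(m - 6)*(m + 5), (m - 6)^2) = m - 6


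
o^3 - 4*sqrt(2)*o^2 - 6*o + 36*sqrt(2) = (o - 3*sqrt(2))^2*(o + 2*sqrt(2))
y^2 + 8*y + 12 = (y + 2)*(y + 6)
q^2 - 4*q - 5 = (q - 5)*(q + 1)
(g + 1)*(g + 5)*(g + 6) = g^3 + 12*g^2 + 41*g + 30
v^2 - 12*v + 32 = (v - 8)*(v - 4)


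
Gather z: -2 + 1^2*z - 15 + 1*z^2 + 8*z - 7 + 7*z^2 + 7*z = 8*z^2 + 16*z - 24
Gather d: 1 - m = 1 - m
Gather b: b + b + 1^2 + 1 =2*b + 2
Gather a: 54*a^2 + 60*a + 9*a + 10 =54*a^2 + 69*a + 10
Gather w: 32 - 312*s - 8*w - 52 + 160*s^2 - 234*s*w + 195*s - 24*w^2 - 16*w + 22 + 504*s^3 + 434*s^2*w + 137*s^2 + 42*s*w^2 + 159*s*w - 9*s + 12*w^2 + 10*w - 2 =504*s^3 + 297*s^2 - 126*s + w^2*(42*s - 12) + w*(434*s^2 - 75*s - 14)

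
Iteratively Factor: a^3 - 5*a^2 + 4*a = (a - 1)*(a^2 - 4*a) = (a - 4)*(a - 1)*(a)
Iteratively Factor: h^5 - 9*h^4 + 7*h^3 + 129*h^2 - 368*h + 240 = (h + 4)*(h^4 - 13*h^3 + 59*h^2 - 107*h + 60) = (h - 1)*(h + 4)*(h^3 - 12*h^2 + 47*h - 60) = (h - 4)*(h - 1)*(h + 4)*(h^2 - 8*h + 15) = (h - 4)*(h - 3)*(h - 1)*(h + 4)*(h - 5)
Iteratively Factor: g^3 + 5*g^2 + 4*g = (g + 4)*(g^2 + g) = (g + 1)*(g + 4)*(g)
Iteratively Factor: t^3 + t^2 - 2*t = (t)*(t^2 + t - 2) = t*(t - 1)*(t + 2)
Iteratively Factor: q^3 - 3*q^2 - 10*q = (q - 5)*(q^2 + 2*q) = q*(q - 5)*(q + 2)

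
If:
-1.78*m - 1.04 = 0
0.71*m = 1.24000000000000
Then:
No Solution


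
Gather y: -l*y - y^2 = -l*y - y^2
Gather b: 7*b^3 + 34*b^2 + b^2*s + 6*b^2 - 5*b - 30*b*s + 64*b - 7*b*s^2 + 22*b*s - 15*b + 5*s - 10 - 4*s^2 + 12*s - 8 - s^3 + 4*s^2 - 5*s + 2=7*b^3 + b^2*(s + 40) + b*(-7*s^2 - 8*s + 44) - s^3 + 12*s - 16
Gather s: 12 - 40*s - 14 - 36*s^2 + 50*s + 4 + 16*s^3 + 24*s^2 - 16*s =16*s^3 - 12*s^2 - 6*s + 2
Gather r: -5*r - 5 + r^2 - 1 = r^2 - 5*r - 6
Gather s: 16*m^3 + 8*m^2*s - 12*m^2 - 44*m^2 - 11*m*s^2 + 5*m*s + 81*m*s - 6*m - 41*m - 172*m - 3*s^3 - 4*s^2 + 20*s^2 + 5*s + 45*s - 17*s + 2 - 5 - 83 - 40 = 16*m^3 - 56*m^2 - 219*m - 3*s^3 + s^2*(16 - 11*m) + s*(8*m^2 + 86*m + 33) - 126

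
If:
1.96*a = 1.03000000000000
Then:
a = 0.53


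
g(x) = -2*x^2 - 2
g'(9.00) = -36.00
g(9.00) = -164.00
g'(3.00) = -12.00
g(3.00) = -20.00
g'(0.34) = -1.36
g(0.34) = -2.23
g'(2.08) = -8.32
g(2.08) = -10.65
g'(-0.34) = 1.36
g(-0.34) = -2.23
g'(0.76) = -3.04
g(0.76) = -3.16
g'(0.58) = -2.32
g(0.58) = -2.67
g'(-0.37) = 1.48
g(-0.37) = -2.27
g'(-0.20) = 0.80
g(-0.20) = -2.08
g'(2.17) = -8.68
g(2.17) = -11.42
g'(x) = -4*x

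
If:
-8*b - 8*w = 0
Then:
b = -w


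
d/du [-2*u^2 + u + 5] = 1 - 4*u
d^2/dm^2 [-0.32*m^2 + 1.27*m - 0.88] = -0.640000000000000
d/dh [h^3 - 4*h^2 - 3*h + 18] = 3*h^2 - 8*h - 3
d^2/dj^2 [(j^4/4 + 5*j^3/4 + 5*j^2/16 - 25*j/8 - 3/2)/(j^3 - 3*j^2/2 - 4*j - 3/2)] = 15*(2*j^3 + 3*j^2 + 12*j - 5)/(4*(j^6 - 6*j^5 + 3*j^4 + 28*j^3 - 9*j^2 - 54*j - 27))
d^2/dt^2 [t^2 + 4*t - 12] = 2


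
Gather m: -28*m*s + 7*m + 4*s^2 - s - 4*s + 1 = m*(7 - 28*s) + 4*s^2 - 5*s + 1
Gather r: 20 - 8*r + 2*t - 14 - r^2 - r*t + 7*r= -r^2 + r*(-t - 1) + 2*t + 6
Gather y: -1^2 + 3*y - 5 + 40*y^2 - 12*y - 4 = 40*y^2 - 9*y - 10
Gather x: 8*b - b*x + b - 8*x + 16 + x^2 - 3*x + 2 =9*b + x^2 + x*(-b - 11) + 18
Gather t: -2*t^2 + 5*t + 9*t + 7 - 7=-2*t^2 + 14*t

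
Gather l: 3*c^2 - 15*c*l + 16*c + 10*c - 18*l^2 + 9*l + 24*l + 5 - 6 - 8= 3*c^2 + 26*c - 18*l^2 + l*(33 - 15*c) - 9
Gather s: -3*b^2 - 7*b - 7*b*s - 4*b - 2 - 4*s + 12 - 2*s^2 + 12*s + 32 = -3*b^2 - 11*b - 2*s^2 + s*(8 - 7*b) + 42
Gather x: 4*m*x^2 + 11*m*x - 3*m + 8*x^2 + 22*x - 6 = -3*m + x^2*(4*m + 8) + x*(11*m + 22) - 6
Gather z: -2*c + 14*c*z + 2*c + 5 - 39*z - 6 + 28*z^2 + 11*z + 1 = 28*z^2 + z*(14*c - 28)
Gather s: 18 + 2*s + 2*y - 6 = 2*s + 2*y + 12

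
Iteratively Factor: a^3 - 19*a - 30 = (a - 5)*(a^2 + 5*a + 6) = (a - 5)*(a + 2)*(a + 3)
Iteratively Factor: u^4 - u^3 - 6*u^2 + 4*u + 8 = (u + 1)*(u^3 - 2*u^2 - 4*u + 8) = (u - 2)*(u + 1)*(u^2 - 4) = (u - 2)*(u + 1)*(u + 2)*(u - 2)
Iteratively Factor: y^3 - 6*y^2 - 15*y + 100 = (y + 4)*(y^2 - 10*y + 25) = (y - 5)*(y + 4)*(y - 5)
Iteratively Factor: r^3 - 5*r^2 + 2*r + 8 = (r - 4)*(r^2 - r - 2) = (r - 4)*(r - 2)*(r + 1)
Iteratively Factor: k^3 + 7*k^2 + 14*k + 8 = (k + 2)*(k^2 + 5*k + 4) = (k + 1)*(k + 2)*(k + 4)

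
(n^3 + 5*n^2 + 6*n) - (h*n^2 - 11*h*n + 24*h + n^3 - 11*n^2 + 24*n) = -h*n^2 + 11*h*n - 24*h + 16*n^2 - 18*n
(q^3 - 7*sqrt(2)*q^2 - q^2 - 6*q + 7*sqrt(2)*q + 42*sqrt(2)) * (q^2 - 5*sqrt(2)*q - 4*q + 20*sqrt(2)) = q^5 - 12*sqrt(2)*q^4 - 5*q^4 + 68*q^3 + 60*sqrt(2)*q^3 - 326*q^2 + 24*sqrt(2)*q^2 - 288*sqrt(2)*q - 140*q + 1680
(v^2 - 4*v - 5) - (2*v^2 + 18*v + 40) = -v^2 - 22*v - 45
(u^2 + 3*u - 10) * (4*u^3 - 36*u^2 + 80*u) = 4*u^5 - 24*u^4 - 68*u^3 + 600*u^2 - 800*u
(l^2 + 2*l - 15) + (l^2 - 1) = 2*l^2 + 2*l - 16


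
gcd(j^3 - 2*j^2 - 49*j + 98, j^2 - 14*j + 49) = j - 7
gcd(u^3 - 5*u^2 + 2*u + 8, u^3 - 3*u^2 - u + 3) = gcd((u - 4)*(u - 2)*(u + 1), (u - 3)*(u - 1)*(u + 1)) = u + 1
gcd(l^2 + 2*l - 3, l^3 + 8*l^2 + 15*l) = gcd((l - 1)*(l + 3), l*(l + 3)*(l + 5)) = l + 3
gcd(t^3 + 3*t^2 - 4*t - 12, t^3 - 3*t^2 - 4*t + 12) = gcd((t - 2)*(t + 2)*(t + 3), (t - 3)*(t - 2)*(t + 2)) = t^2 - 4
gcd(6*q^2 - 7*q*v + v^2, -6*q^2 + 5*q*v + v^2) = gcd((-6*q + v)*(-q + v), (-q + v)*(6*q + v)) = q - v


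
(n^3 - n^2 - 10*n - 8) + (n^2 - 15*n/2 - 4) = n^3 - 35*n/2 - 12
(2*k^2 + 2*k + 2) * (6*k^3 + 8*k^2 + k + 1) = 12*k^5 + 28*k^4 + 30*k^3 + 20*k^2 + 4*k + 2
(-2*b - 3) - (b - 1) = -3*b - 2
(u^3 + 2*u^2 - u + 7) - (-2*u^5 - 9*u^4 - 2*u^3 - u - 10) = 2*u^5 + 9*u^4 + 3*u^3 + 2*u^2 + 17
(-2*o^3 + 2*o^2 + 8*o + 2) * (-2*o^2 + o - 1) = 4*o^5 - 6*o^4 - 12*o^3 + 2*o^2 - 6*o - 2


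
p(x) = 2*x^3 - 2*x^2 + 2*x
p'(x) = 6*x^2 - 4*x + 2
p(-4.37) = -213.84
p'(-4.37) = 134.06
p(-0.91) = -4.98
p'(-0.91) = 10.61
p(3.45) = 65.22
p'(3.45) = 59.62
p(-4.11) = -180.86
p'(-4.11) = 119.79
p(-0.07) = -0.15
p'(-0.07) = 2.31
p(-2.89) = -70.76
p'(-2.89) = 63.67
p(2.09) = 13.70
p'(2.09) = 19.85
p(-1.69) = -18.75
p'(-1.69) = 25.90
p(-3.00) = -78.00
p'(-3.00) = 68.00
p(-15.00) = -7230.00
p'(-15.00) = 1412.00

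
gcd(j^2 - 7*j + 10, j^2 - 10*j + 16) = j - 2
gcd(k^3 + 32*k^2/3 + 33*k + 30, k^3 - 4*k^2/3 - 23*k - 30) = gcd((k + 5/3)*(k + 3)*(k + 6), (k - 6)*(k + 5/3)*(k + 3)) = k^2 + 14*k/3 + 5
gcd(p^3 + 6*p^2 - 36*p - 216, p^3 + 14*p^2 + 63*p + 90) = p + 6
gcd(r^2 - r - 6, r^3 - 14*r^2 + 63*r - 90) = r - 3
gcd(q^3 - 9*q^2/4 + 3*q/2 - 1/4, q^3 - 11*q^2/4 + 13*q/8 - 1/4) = q - 1/4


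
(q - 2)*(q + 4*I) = q^2 - 2*q + 4*I*q - 8*I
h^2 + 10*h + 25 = (h + 5)^2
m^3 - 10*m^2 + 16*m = m*(m - 8)*(m - 2)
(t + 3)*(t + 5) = t^2 + 8*t + 15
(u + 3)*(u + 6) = u^2 + 9*u + 18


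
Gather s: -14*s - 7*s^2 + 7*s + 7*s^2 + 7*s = 0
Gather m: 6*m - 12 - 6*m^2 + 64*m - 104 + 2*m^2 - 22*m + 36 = -4*m^2 + 48*m - 80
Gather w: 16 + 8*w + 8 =8*w + 24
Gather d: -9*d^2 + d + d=-9*d^2 + 2*d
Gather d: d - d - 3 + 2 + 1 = 0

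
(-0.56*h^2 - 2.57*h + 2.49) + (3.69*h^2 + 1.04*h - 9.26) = 3.13*h^2 - 1.53*h - 6.77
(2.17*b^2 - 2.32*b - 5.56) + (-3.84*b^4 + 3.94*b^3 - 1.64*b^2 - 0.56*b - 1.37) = -3.84*b^4 + 3.94*b^3 + 0.53*b^2 - 2.88*b - 6.93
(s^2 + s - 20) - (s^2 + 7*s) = -6*s - 20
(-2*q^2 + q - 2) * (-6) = 12*q^2 - 6*q + 12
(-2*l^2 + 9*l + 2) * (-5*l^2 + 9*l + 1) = 10*l^4 - 63*l^3 + 69*l^2 + 27*l + 2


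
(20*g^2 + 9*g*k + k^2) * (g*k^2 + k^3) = 20*g^3*k^2 + 29*g^2*k^3 + 10*g*k^4 + k^5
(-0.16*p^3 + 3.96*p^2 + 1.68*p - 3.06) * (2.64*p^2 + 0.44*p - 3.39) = -0.4224*p^5 + 10.384*p^4 + 6.72*p^3 - 20.7636*p^2 - 7.0416*p + 10.3734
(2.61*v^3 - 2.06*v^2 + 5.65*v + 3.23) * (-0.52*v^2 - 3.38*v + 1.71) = -1.3572*v^5 - 7.7506*v^4 + 8.4879*v^3 - 24.2992*v^2 - 1.2559*v + 5.5233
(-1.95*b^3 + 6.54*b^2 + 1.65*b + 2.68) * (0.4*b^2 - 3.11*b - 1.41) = -0.78*b^5 + 8.6805*b^4 - 16.9299*b^3 - 13.2809*b^2 - 10.6613*b - 3.7788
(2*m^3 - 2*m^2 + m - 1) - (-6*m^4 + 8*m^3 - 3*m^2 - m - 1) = 6*m^4 - 6*m^3 + m^2 + 2*m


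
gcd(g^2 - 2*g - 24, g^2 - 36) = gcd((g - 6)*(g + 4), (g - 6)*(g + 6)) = g - 6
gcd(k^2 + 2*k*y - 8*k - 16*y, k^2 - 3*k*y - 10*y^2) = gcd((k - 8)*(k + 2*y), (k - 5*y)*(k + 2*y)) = k + 2*y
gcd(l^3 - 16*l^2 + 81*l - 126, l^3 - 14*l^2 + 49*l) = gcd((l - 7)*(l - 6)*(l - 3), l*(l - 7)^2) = l - 7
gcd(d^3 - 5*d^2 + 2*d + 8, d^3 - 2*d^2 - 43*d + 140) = d - 4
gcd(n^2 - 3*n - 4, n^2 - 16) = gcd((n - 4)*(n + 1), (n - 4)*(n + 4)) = n - 4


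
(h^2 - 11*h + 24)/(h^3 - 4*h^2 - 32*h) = (h - 3)/(h*(h + 4))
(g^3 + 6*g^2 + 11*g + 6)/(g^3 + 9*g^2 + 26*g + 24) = (g + 1)/(g + 4)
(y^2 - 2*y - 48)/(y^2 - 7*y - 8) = (y + 6)/(y + 1)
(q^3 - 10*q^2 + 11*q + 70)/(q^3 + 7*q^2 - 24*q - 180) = (q^2 - 5*q - 14)/(q^2 + 12*q + 36)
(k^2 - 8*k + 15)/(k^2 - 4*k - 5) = (k - 3)/(k + 1)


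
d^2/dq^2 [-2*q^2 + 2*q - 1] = -4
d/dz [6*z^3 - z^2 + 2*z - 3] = 18*z^2 - 2*z + 2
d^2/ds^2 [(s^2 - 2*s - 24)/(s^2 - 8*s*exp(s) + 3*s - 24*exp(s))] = 2*((2*(s - 1)*(8*s*exp(s) - 2*s + 32*exp(s) - 3) - (-s^2 + 2*s + 24)*(4*s*exp(s) + 20*exp(s) - 1))*(s^2 - 8*s*exp(s) + 3*s - 24*exp(s)) - (-s^2 + 2*s + 24)*(8*s*exp(s) - 2*s + 32*exp(s) - 3)^2 + (s^2 - 8*s*exp(s) + 3*s - 24*exp(s))^2)/(s^2 - 8*s*exp(s) + 3*s - 24*exp(s))^3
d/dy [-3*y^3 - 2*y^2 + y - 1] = -9*y^2 - 4*y + 1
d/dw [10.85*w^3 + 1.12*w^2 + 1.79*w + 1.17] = 32.55*w^2 + 2.24*w + 1.79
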